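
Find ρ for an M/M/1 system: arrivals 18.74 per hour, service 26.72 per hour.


ρ = λ/μ = 18.74/26.72 = 0.7013

Final: 0.7013


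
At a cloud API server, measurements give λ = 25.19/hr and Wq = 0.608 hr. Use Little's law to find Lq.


Lq = λWq = 25.19·0.608 = 15.3155

Final: 15.3155


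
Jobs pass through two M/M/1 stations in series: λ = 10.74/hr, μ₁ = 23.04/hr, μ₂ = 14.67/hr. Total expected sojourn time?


Each node sees arrival rate λ = 10.74/hr (tandem ⇒ throughput preserved).
W₁ = 1/(μ₁−λ) = 1/(23.04−10.74) = 0.08130 hr
W₂ = 1/(μ₂−λ) = 1/(14.67−10.74) = 0.25445 hr
W_total = W₁ + W₂ = 0.08130 + 0.25445 = 0.33575 hr

Final: 0.33575 hr


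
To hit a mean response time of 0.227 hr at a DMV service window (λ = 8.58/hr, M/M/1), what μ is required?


W = 1/(μ−λ) ⇒ μ − λ = 1/W = 1/0.227 = 4.4053
μ = λ + 1/W = 8.58 + 4.4053 = 12.9853 per hr

Final: 12.9853 /hr


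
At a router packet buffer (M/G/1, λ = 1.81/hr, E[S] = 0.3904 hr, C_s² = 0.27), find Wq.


ρ = λ·E[S] = 1.81·0.3904 = 0.7066
E[S²] = E[S]²(1+C_s²) = 0.3904²·(1+0.27) = 0.193563
Wq = λ·E[S²]/(2(1−ρ)) = 1.81·0.193563/(2·0.2934) = 0.59710 hr

Final: 0.59710 hr


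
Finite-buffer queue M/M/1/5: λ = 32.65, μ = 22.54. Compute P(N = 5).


ρ = λ/μ = 32.65/22.54 = 1.4485
P_K = (1−ρ)ρ^K/(1−ρ^(K+1)) = (-0.4485·6.377440)/(1 − 9.237951)
= -2.860511/-8.237951 = 0.347236

Final: 0.347236


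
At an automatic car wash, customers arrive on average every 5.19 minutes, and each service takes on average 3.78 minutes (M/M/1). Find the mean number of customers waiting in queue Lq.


λ = 60/5.19 = 11.5607 /hr
μ = 60/3.78 = 15.8730 /hr
ρ = λ/μ = 11.5607/15.8730 = 0.7283
Lq = ρ²/(1−ρ) = 0.5305/0.2717 = 1.9525

Final: 1.9525


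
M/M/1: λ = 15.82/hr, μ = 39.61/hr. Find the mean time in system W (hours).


W = 1/(μ−λ) = 1/(39.61 − 15.82) = 1/23.79 = 0.04203 hr

Final: 0.04203 hr


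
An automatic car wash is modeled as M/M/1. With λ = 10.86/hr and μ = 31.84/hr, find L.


ρ = λ/μ = 10.86/31.84 = 0.3411
L = ρ/(1−ρ) = 0.3411/(1 − 0.3411) = 0.3411/0.6589 = 0.5176

Final: 0.5176


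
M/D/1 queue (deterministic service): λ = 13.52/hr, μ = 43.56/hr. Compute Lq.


ρ = 13.52/43.56 = 0.3104
M/D/1: Lq = ρ²/(2(1−ρ)) = 0.09633/(2·0.6896) = 0.06985

Final: 0.06985


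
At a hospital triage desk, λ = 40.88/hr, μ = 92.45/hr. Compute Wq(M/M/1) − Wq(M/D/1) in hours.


ρ = 40.88/92.45 = 0.4422
Wq(M/M/1) = ρ/(μ−λ) = 0.4422/51.57 = 0.008574 hr
Wq(M/D/1) = ρ/(2(μ−λ)) = 0.004287 hr
Savings = 0.008574 − 0.004287 = 0.004287 hr

Final: 0.004287 hr


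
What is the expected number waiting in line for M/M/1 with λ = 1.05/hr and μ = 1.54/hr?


ρ = 1.05/1.54 = 0.6818
Lq = ρ²/(1−ρ) = 0.4649/0.3182 = 1.4610

Final: 1.4610


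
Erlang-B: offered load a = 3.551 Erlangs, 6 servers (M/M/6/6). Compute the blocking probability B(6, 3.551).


B(c,a) = (a^c/c!) / Σ_{k=0}^{c} a^k/k!
a^6/6! = 2.784656
Σ terms (k=0..6): 1.00000 + 3.55100 + 6.30480 + 7.46278 + 6.62508 + 4.70514 + 2.78466 = 32.433459
B = 2.784656/32.433459 = 0.085858

Final: 0.085858


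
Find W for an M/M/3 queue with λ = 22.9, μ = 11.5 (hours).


a = 1.9913; ρ = 0.6638; P₀ = 0.112512
Lq = P₀·a^c·ρ/(c!(1−ρ)²) = 0.86936
Wq = Lq/λ = 0.86936/22.9 = 0.03796 hr
W = Wq + 1/μ = 0.03796 + 0.08696 = 0.12492 hr

Final: 0.12492 hr


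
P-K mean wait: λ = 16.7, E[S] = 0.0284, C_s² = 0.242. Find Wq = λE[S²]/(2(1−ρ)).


ρ = λ·E[S] = 16.7·0.0284 = 0.4743
E[S²] = E[S]²(1+C_s²) = 0.0284²·(1+0.242) = 0.001002
Wq = λ·E[S²]/(2(1−ρ)) = 16.7·0.001002/(2·0.5257) = 0.01591 hr

Final: 0.01591 hr


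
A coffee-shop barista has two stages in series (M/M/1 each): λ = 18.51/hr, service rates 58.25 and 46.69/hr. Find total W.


Each node sees arrival rate λ = 18.51/hr (tandem ⇒ throughput preserved).
W₁ = 1/(μ₁−λ) = 1/(58.25−18.51) = 0.02516 hr
W₂ = 1/(μ₂−λ) = 1/(46.69−18.51) = 0.03549 hr
W_total = W₁ + W₂ = 0.02516 + 0.03549 = 0.06065 hr

Final: 0.06065 hr


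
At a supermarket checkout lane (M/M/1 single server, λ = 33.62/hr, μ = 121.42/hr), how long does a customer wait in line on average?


ρ = 33.62/121.42 = 0.2769
Wq = ρ/(μ−λ) = 0.2769/(121.42 − 33.62) = 0.2769/87.80 = 0.003154 hr

Final: 0.003154 hr


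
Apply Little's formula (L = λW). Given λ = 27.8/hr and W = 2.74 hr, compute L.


L = λW = 27.8·2.74 = 76.1720

Final: 76.1720


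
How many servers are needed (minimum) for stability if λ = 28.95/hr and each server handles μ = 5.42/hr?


Stability requires cμ > λ ⇔ c > λ/μ.
λ/μ = 28.95/5.42 = 5.3413
Minimum integer c = ⌊5.3413⌋ + 1 = 6
Check: 6·5.42 = 32.52 > 28.95, while 5·5.42 = 27.10 ≤ 28.95

Final: 6 servers


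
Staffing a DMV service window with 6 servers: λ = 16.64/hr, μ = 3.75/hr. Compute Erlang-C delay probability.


a = λ/μ = 4.4373; ρ = a/6 = 0.7396
P₀ = 0.009897 (from M/M/c formula)
C(c,a) = [a^c/(c!(1−ρ))]·P₀ = [7633.65143/(720·0.2604)]·0.009897
= 40.70847·0.009897 = 0.402885

Final: 0.402885


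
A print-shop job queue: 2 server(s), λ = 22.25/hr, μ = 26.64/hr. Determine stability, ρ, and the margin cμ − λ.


Total capacity cμ = 2·26.64 = 53.28/hr
ρ = λ/(cμ) = 22.25/53.28 = 0.4176
Stable ⇔ ρ < 1: YES
Spare capacity = cμ − λ = 53.28 − 22.25 = 31.03/hr

Final: ρ = 0.4176; stable; margin = 31.03/hr


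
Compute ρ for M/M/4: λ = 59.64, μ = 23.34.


ρ = λ/(cμ) = 59.64/(4·23.34) = 59.64/93.36 = 0.6388

Final: 0.6388


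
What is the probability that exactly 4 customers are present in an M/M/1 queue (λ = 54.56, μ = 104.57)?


ρ = 54.56/104.57 = 0.5218
P_n = (1−ρ)·ρ^n = (1 − 0.5218)·0.5218^4 = 0.4782·0.074109 = 0.035442

Final: 0.035442


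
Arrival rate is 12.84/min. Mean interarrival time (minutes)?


Mean interarrival time = 1/λ = 1/12.84 minute = 0.07788 minute
In minutes: 0.07788 × 1 = 0.07788 min

Final: 0.07788 min


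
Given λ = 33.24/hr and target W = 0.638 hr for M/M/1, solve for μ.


W = 1/(μ−λ) ⇒ μ − λ = 1/W = 1/0.638 = 1.5674
μ = λ + 1/W = 33.24 + 1.5674 = 34.8074 per hr

Final: 34.8074 /hr


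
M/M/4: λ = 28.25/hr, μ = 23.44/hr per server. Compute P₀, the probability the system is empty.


a = λ/μ = 28.25/23.44 = 1.2052; ρ = a/c = 0.3013
Σ_{k=0}^{3} a^k/k! (terms k=0..3) = 1.00000 + 1.20520 + 0.72626 + 0.29176 = 3.22323
Tail: a^4/(4!(1−ρ)) = 2.10981/(24·0.6987) = 0.12582
P₀ = 1/(3.22323 + 0.12582) = 1/3.34905 = 0.298593

Final: 0.298593


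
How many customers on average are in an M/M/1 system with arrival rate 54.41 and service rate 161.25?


ρ = λ/μ = 54.41/161.25 = 0.3374
L = ρ/(1−ρ) = 0.3374/(1 − 0.3374) = 0.3374/0.6626 = 0.5093

Final: 0.5093


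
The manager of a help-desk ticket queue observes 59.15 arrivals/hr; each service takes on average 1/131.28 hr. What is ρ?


ρ = λ/μ = 59.15/131.28 = 0.4506

Final: 0.4506


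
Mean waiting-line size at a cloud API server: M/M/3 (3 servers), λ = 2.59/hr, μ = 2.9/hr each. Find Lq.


a = λ/μ = 0.8931; ρ = a/3 = 0.2977
P₀ = 0.406343
Lq = P₀·a^c·ρ / (c!·(1−ρ)²) = 0.406343·0.71237·0.2977/(6·0.49322)
= 0.02912

Final: 0.02912


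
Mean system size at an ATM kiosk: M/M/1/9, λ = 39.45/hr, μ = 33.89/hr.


ρ = 39.45/33.89 = 1.1641
L = ρ[1 − (K+1)ρ^K + Kρ^(K+1)] / [(1−ρ)(1−ρ^(K+1))]
Numerator: 1.1641·(1 − 10·3.924451 + 9·4.568298) = 3.341045
Denominator: (-0.1641)·(-3.568298) = 0.585416
L = 3.341045/0.585416 = 5.7071

Final: 5.7071


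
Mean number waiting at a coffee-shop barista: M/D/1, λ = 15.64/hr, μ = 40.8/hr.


ρ = 15.64/40.8 = 0.3833
M/D/1: Lq = ρ²/(2(1−ρ)) = 0.1469/(2·0.6167) = 0.11914

Final: 0.11914


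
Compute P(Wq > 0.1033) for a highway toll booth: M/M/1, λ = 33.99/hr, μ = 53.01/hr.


ρ = 33.99/53.01 = 0.6412
P(Wq > t) = ρ·e^{−(μ−λ)t} = 0.6412·e^{−1.9648}
= 0.6412·0.140189 = 0.089889

Final: 0.089889


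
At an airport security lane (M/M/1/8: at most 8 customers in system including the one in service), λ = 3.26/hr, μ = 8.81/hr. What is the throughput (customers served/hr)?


ρ = 0.3700; P_K = (1−ρ)ρ^8/(1−ρ^9) = 0.0002215
λ_eff = λ(1 − P_K) = 3.26·(1 − 0.0002215) = 3.26·0.999779 = 3.2593 /hr

Final: 3.2593 /hr


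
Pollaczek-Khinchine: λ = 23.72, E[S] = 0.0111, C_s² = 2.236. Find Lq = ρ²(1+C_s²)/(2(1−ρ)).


ρ = λ·E[S] = 23.72·0.0111 = 0.2633
Lq = ρ²(1+C_s²)/(2(1−ρ)) = 0.06932·(1+2.236)/(2·0.7367)
= 0.06932·3.2360/1.4734 = 0.15225

Final: 0.15225


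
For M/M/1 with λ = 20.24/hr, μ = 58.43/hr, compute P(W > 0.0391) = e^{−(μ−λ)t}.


W ~ Exponential(μ−λ) for M/M/1.
μ − λ = 58.43 − 20.24 = 38.1900
P(W > t) = e^{−(μ−λ)t} = e^{−1.4932} = 0.224646

Final: 0.224646


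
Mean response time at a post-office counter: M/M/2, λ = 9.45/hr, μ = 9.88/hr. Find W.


a = 0.9565; ρ = 0.4782; P₀ = 0.352961
Lq = P₀·a^c·ρ/(c!(1−ρ)²) = 0.28363
Wq = Lq/λ = 0.28363/9.45 = 0.03001 hr
W = Wq + 1/μ = 0.03001 + 0.10121 = 0.13123 hr

Final: 0.13123 hr


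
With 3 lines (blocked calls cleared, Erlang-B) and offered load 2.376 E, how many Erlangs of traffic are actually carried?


B(3,2.376) = 0.265058 (Erlang-B)
Carried load = a(1 − B) = 2.376·(1 − 0.265058) = 2.376·0.734942 = 1.7462 E

Final: 1.7462 Erlangs


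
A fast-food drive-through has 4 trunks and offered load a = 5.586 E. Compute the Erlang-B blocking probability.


B(c,a) = (a^c/c!) / Σ_{k=0}^{c} a^k/k!
a^4/4! = 40.568830
Σ terms (k=0..4): 1.00000 + 5.58600 + 15.60170 + 29.05036 + 40.56883 = 91.806890
B = 40.568830/91.806890 = 0.441893

Final: 0.441893


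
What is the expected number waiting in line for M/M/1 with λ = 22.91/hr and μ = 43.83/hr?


ρ = 22.91/43.83 = 0.5227
Lq = ρ²/(1−ρ) = 0.2732/0.4773 = 0.5724

Final: 0.5724


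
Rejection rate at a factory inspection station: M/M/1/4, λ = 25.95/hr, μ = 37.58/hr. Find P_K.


ρ = λ/μ = 25.95/37.58 = 0.6905
P_K = (1−ρ)ρ^K/(1−ρ^(K+1)) = (0.3095·0.227364)/(1 − 0.157001)
= 0.070363/0.842999 = 0.083468

Final: 0.083468


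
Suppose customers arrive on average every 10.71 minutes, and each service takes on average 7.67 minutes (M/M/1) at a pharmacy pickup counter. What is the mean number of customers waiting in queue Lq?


λ = 60/10.71 = 5.6022 /hr
μ = 60/7.67 = 7.8227 /hr
ρ = λ/μ = 5.6022/7.8227 = 0.7162
Lq = ρ²/(1−ρ) = 0.5129/0.2838 = 1.8069

Final: 1.8069


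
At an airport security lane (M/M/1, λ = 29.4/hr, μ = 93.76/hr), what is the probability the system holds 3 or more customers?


ρ = 29.4/93.76 = 0.3136
P(N ≥ n) = ρ^n = 0.3136^3 = 0.030831

Final: 0.030831


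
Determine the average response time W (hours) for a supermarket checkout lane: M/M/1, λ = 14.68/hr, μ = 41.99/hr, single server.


W = 1/(μ−λ) = 1/(41.99 − 14.68) = 1/27.31 = 0.03662 hr

Final: 0.03662 hr


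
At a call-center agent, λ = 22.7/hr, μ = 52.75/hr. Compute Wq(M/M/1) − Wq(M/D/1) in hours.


ρ = 22.7/52.75 = 0.4303
Wq(M/M/1) = ρ/(μ−λ) = 0.4303/30.05 = 0.01432 hr
Wq(M/D/1) = ρ/(2(μ−λ)) = 0.007160 hr
Savings = 0.01432 − 0.007160 = 0.007160 hr

Final: 0.007160 hr


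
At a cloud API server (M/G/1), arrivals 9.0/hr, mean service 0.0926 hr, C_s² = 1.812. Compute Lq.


ρ = λ·E[S] = 9.0·0.0926 = 0.8334
Lq = ρ²(1+C_s²)/(2(1−ρ)) = 0.6946·(1+1.812)/(2·0.1666)
= 0.6946·2.8120/0.3332 = 5.86162

Final: 5.86162


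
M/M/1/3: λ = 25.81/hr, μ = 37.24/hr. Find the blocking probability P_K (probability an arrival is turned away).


ρ = λ/μ = 25.81/37.24 = 0.6931
P_K = (1−ρ)ρ^K/(1−ρ^(K+1)) = (0.3069·0.332916)/(1 − 0.230735)
= 0.102181/0.769265 = 0.132830

Final: 0.132830


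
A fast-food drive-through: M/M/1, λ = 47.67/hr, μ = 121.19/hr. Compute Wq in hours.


ρ = 47.67/121.19 = 0.3933
Wq = ρ/(μ−λ) = 0.3933/(121.19 − 47.67) = 0.3933/73.52 = 0.005350 hr

Final: 0.005350 hr


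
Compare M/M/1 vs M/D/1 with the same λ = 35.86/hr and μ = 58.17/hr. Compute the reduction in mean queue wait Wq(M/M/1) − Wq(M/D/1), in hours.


ρ = 35.86/58.17 = 0.6165
Wq(M/M/1) = ρ/(μ−λ) = 0.6165/22.31 = 0.02763 hr
Wq(M/D/1) = ρ/(2(μ−λ)) = 0.01382 hr
Savings = 0.02763 − 0.01382 = 0.01382 hr

Final: 0.01382 hr


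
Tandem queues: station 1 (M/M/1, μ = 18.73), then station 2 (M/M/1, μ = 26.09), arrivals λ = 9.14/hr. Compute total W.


Each node sees arrival rate λ = 9.14/hr (tandem ⇒ throughput preserved).
W₁ = 1/(μ₁−λ) = 1/(18.73−9.14) = 0.10428 hr
W₂ = 1/(μ₂−λ) = 1/(26.09−9.14) = 0.05900 hr
W_total = W₁ + W₂ = 0.10428 + 0.05900 = 0.16327 hr

Final: 0.16327 hr


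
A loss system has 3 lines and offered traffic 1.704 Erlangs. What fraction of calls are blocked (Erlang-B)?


B(c,a) = (a^c/c!) / Σ_{k=0}^{c} a^k/k!
a^3/3! = 0.824627
Σ terms (k=0..3): 1.00000 + 1.70400 + 1.45181 + 0.82463 = 4.980435
B = 0.824627/4.980435 = 0.165573

Final: 0.165573


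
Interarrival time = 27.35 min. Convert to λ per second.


λ = 1/(interarrival time) in consistent units.
1 second = 0.0166667 min, so λ = 0.0166667/27.35 = 0.0006094 per second

Final: 0.0006094 /sec


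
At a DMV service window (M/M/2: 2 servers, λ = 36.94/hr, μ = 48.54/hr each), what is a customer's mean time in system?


a = 0.7610; ρ = 0.3805; P₀ = 0.448739
Lq = P₀·a^c·ρ/(c!(1−ρ)²) = 0.12884
Wq = Lq/λ = 0.12884/36.94 = 0.003488 hr
W = Wq + 1/μ = 0.003488 + 0.02060 = 0.02409 hr

Final: 0.02409 hr


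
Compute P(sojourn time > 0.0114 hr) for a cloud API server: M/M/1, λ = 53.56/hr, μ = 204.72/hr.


W ~ Exponential(μ−λ) for M/M/1.
μ − λ = 204.72 − 53.56 = 151.1600
P(W > t) = e^{−(μ−λ)t} = e^{−1.7232} = 0.178490

Final: 0.178490


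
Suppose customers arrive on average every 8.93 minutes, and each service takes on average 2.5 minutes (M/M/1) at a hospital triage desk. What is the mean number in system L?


λ = 60/8.93 = 6.7189 /hr
μ = 60/2.5 = 24.0000 /hr
ρ = λ/μ = 6.7189/24.0000 = 0.2800
L = ρ/(1−ρ) = 0.2800/0.7200 = 0.3888

Final: 0.3888


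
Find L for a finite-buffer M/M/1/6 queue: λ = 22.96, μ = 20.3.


ρ = 22.96/20.3 = 1.1310
L = ρ[1 − (K+1)ρ^K + Kρ^(K+1)] / [(1−ρ)(1−ρ^(K+1))]
Numerator: 1.1310·(1 − 7·2.093414 + 6·2.367723) = 0.624832
Denominator: (-0.1310)·(-1.367723) = 0.179219
L = 0.624832/0.179219 = 3.4864

Final: 3.4864


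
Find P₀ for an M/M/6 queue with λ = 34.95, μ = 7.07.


a = λ/μ = 34.95/7.07 = 4.9434; ρ = a/c = 0.8239
Σ_{k=0}^{5} a^k/k! (terms k=0..5) = 1.00000 + 4.94342 + 12.21872 + 20.13409 + 24.88283 + 24.60127 = 87.78034
Tail: a^6/(6!(1−ρ)) = 14593.73977/(720·0.1761) = 115.10234
P₀ = 1/(87.78034 + 115.10234) = 1/202.88268 = 0.004929

Final: 0.004929


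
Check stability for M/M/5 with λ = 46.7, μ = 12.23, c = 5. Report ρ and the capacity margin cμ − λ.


Total capacity cμ = 5·12.23 = 61.15/hr
ρ = λ/(cμ) = 46.7/61.15 = 0.7637
Stable ⇔ ρ < 1: YES
Spare capacity = cμ − λ = 61.15 − 46.7 = 14.45/hr

Final: ρ = 0.7637; stable; margin = 14.45/hr


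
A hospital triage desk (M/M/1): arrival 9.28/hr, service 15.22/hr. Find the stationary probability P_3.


ρ = 9.28/15.22 = 0.6097
P_n = (1−ρ)·ρ^n = (1 − 0.6097)·0.6097^3 = 0.3903·0.226673 = 0.088465

Final: 0.088465


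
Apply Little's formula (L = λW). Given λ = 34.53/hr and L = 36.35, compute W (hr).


W = L/λ = 36.35/34.53 = 1.0527 hr

Final: 1.0527 hr


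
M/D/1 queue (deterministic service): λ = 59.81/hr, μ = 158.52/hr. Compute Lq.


ρ = 59.81/158.52 = 0.3773
M/D/1: Lq = ρ²/(2(1−ρ)) = 0.1424/(2·0.6227) = 0.11431

Final: 0.11431


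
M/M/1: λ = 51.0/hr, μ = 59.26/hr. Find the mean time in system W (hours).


W = 1/(μ−λ) = 1/(59.26 − 51.0) = 1/8.26 = 0.1211 hr

Final: 0.1211 hr


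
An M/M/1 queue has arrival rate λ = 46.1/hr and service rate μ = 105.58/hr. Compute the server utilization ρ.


ρ = λ/μ = 46.1/105.58 = 0.4366

Final: 0.4366


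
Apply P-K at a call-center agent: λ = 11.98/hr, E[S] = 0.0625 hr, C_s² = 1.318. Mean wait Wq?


ρ = λ·E[S] = 11.98·0.0625 = 0.7488
E[S²] = E[S]²(1+C_s²) = 0.0625²·(1+1.318) = 0.009055
Wq = λ·E[S²]/(2(1−ρ)) = 11.98·0.009055/(2·0.2512) = 0.21587 hr

Final: 0.21587 hr


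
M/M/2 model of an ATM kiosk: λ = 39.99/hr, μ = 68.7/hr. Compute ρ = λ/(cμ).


ρ = λ/(cμ) = 39.99/(2·68.7) = 39.99/137.40 = 0.2910

Final: 0.2910


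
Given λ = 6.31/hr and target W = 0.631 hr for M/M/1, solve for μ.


W = 1/(μ−λ) ⇒ μ − λ = 1/W = 1/0.631 = 1.5848
μ = λ + 1/W = 6.31 + 1.5848 = 7.8948 per hr

Final: 7.8948 /hr


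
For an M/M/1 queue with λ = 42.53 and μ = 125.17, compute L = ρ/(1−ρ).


ρ = λ/μ = 42.53/125.17 = 0.3398
L = ρ/(1−ρ) = 0.3398/(1 − 0.3398) = 0.3398/0.6602 = 0.5146

Final: 0.5146


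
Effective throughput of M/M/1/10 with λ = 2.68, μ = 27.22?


ρ = 0.09846; P_K = (1−ρ)ρ^10/(1−ρ^11) = 7.717e-11
λ_eff = λ(1 − P_K) = 2.68·(1 − 7.717e-11) = 2.68·1.000000 = 2.6800 /hr

Final: 2.6800 /hr


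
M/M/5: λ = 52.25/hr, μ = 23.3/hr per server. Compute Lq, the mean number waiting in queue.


a = λ/μ = 2.2425; ρ = a/5 = 0.4485
P₀ = 0.104746
Lq = P₀·a^c·ρ / (c!·(1−ρ)²) = 0.104746·56.70898·0.4485/(120·0.30415)
= 0.07299

Final: 0.07299


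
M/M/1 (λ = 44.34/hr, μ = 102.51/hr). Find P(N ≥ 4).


ρ = 44.34/102.51 = 0.4325
P(N ≥ n) = ρ^n = 0.4325^4 = 0.035004

Final: 0.035004


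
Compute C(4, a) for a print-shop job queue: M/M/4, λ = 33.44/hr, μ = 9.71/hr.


a = λ/μ = 3.4439; ρ = a/4 = 0.8610
P₀ = 0.016853 (from M/M/c formula)
C(c,a) = [a^c/(c!(1−ρ))]·P₀ = [140.66568/(24·0.1390)]·0.016853
= 42.15629·0.016853 = 0.710445

Final: 0.710445


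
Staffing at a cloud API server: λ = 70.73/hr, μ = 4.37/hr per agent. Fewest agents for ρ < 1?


Stability requires cμ > λ ⇔ c > λ/μ.
λ/μ = 70.73/4.37 = 16.1854
Minimum integer c = ⌊16.1854⌋ + 1 = 17
Check: 17·4.37 = 74.29 > 70.73, while 16·4.37 = 69.92 ≤ 70.73

Final: 17 servers


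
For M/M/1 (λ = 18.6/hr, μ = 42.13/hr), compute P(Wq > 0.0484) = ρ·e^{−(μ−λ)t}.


ρ = 18.6/42.13 = 0.4415
P(Wq > t) = ρ·e^{−(μ−λ)t} = 0.4415·e^{−1.1389}
= 0.4415·0.320186 = 0.141359

Final: 0.141359


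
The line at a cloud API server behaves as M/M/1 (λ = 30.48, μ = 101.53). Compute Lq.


ρ = 30.48/101.53 = 0.3002
Lq = ρ²/(1−ρ) = 0.09012/0.6998 = 0.1288

Final: 0.1288


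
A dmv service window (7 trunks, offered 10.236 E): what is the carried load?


B(7,10.236) = 0.419414 (Erlang-B)
Carried load = a(1 − B) = 10.236·(1 − 0.419414) = 10.236·0.580586 = 5.9429 E

Final: 5.9429 Erlangs


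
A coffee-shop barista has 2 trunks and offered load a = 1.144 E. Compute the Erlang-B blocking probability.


B(c,a) = (a^c/c!) / Σ_{k=0}^{c} a^k/k!
a^2/2! = 0.654368
Σ terms (k=0..2): 1.00000 + 1.14400 + 0.65437 = 2.798368
B = 0.654368/2.798368 = 0.233839

Final: 0.233839


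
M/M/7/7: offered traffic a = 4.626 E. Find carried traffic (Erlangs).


B(7,4.626) = 0.097596 (Erlang-B)
Carried load = a(1 − B) = 4.626·(1 − 0.097596) = 4.626·0.902404 = 4.1745 E

Final: 4.1745 Erlangs


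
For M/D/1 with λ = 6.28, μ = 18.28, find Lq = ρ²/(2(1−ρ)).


ρ = 6.28/18.28 = 0.3435
M/D/1: Lq = ρ²/(2(1−ρ)) = 0.1180/(2·0.6565) = 0.08989

Final: 0.08989


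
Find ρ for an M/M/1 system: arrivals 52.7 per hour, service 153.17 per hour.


ρ = λ/μ = 52.7/153.17 = 0.3441

Final: 0.3441


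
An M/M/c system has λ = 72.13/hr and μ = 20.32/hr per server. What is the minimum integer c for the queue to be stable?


Stability requires cμ > λ ⇔ c > λ/μ.
λ/μ = 72.13/20.32 = 3.5497
Minimum integer c = ⌊3.5497⌋ + 1 = 4
Check: 4·20.32 = 81.28 > 72.13, while 3·20.32 = 60.96 ≤ 72.13

Final: 4 servers


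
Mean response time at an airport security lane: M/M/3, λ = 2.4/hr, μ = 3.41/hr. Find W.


a = 0.7038; ρ = 0.2346; P₀ = 0.493242
Lq = P₀·a^c·ρ/(c!(1−ρ)²) = 0.01148
Wq = Lq/λ = 0.01148/2.4 = 0.004782 hr
W = Wq + 1/μ = 0.004782 + 0.29326 = 0.29804 hr

Final: 0.29804 hr


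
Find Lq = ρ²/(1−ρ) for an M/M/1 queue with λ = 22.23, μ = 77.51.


ρ = 22.23/77.51 = 0.2868
Lq = ρ²/(1−ρ) = 0.08226/0.7132 = 0.1153

Final: 0.1153


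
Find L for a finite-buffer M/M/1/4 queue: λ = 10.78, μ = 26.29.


ρ = 10.78/26.29 = 0.4100
L = ρ[1 − (K+1)ρ^K + Kρ^(K+1)] / [(1−ρ)(1−ρ^(K+1))]
Numerator: 0.4100·(1 − 5·0.028269 + 4·0.011592) = 0.371096
Denominator: (0.5900)·(0.988408) = 0.583120
L = 0.371096/0.583120 = 0.6364

Final: 0.6364


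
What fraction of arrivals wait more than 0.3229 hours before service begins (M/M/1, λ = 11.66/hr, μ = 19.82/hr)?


ρ = 11.66/19.82 = 0.5883
P(Wq > t) = ρ·e^{−(μ−λ)t} = 0.5883·e^{−2.6349}
= 0.5883·0.071729 = 0.042198

Final: 0.042198


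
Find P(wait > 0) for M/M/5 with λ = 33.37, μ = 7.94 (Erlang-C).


a = λ/μ = 4.2028; ρ = a/5 = 0.8406
P₀ = 0.009265 (from M/M/c formula)
C(c,a) = [a^c/(c!(1−ρ))]·P₀ = [1311.22893/(120·0.1594)]·0.009265
= 68.53053·0.009265 = 0.634912

Final: 0.634912


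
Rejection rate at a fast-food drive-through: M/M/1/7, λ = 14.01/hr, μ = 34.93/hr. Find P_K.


ρ = λ/μ = 14.01/34.93 = 0.4011
P_K = (1−ρ)ρ^K/(1−ρ^(K+1)) = (0.5989·0.001670)/(1 − 0.0006698)
= 0.001000/0.999330 = 0.001001

Final: 0.001001


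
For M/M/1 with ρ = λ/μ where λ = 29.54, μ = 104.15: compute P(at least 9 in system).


ρ = 29.54/104.15 = 0.2836
P(N ≥ n) = ρ^n = 0.2836^9 = 0.00001188

Final: 0.00001188


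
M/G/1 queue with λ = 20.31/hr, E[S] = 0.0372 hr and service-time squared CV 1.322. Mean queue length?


ρ = λ·E[S] = 20.31·0.0372 = 0.7555
Lq = ρ²(1+C_s²)/(2(1−ρ)) = 0.5708·(1+1.322)/(2·0.2445)
= 0.5708·2.3220/0.4889 = 2.71092

Final: 2.71092


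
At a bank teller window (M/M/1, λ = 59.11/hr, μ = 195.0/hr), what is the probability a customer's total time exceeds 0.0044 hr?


W ~ Exponential(μ−λ) for M/M/1.
μ − λ = 195.0 − 59.11 = 135.8900
P(W > t) = e^{−(μ−λ)t} = e^{−0.5979} = 0.549957

Final: 0.549957


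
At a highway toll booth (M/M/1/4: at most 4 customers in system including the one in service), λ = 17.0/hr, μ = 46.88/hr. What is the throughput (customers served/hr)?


ρ = 0.3626; P_K = (1−ρ)ρ^4/(1−ρ^5) = 0.011091
λ_eff = λ(1 − P_K) = 17.0·(1 − 0.011091) = 17.0·0.988909 = 16.8115 /hr

Final: 16.8115 /hr


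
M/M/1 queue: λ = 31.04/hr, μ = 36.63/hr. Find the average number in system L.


ρ = λ/μ = 31.04/36.63 = 0.8474
L = ρ/(1−ρ) = 0.8474/(1 − 0.8474) = 0.8474/0.1526 = 5.5528

Final: 5.5528


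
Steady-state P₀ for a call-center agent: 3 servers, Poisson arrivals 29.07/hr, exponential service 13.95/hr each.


a = λ/μ = 29.07/13.95 = 2.0839; ρ = a/c = 0.6946
Σ_{k=0}^{2} a^k/k! (terms k=0..2) = 1.00000 + 2.08387 + 2.17126 = 5.25513
Tail: a^3/(3!(1−ρ)) = 9.04925/(6·0.3054) = 4.93885
P₀ = 1/(5.25513 + 4.93885) = 1/10.19398 = 0.098097

Final: 0.098097


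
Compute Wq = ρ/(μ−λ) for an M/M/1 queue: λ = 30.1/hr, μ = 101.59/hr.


ρ = 30.1/101.59 = 0.2963
Wq = ρ/(μ−λ) = 0.2963/(101.59 − 30.1) = 0.2963/71.49 = 0.004144 hr

Final: 0.004144 hr


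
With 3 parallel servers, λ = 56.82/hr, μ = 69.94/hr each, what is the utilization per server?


ρ = λ/(cμ) = 56.82/(3·69.94) = 56.82/209.82 = 0.2708

Final: 0.2708


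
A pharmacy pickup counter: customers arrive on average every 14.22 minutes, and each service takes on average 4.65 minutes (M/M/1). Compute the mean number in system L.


λ = 60/14.22 = 4.2194 /hr
μ = 60/4.65 = 12.9032 /hr
ρ = λ/μ = 4.2194/12.9032 = 0.3270
L = ρ/(1−ρ) = 0.3270/0.6730 = 0.4859

Final: 0.4859


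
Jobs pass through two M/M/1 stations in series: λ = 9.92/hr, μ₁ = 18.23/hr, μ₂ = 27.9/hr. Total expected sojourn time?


Each node sees arrival rate λ = 9.92/hr (tandem ⇒ throughput preserved).
W₁ = 1/(μ₁−λ) = 1/(18.23−9.92) = 0.12034 hr
W₂ = 1/(μ₂−λ) = 1/(27.9−9.92) = 0.05562 hr
W_total = W₁ + W₂ = 0.12034 + 0.05562 = 0.17595 hr

Final: 0.17595 hr


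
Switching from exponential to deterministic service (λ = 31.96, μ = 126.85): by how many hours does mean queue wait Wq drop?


ρ = 31.96/126.85 = 0.2520
Wq(M/M/1) = ρ/(μ−λ) = 0.2520/94.89 = 0.002655 hr
Wq(M/D/1) = ρ/(2(μ−λ)) = 0.001328 hr
Savings = 0.002655 − 0.001328 = 0.001328 hr

Final: 0.001328 hr


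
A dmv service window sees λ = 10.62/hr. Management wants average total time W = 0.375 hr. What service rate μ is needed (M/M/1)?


W = 1/(μ−λ) ⇒ μ − λ = 1/W = 1/0.375 = 2.6667
μ = λ + 1/W = 10.62 + 2.6667 = 13.2867 per hr

Final: 13.2867 /hr


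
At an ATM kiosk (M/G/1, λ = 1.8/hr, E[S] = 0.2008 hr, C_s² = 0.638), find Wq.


ρ = λ·E[S] = 1.8·0.2008 = 0.3614
E[S²] = E[S]²(1+C_s²) = 0.2008²·(1+0.638) = 0.066045
Wq = λ·E[S²]/(2(1−ρ)) = 1.8·0.066045/(2·0.6386) = 0.09309 hr

Final: 0.09309 hr


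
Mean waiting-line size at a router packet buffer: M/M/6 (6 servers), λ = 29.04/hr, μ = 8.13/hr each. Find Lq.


a = λ/μ = 3.5720; ρ = a/6 = 0.5953
P₀ = 0.026807
Lq = P₀·a^c·ρ / (c!·(1−ρ)²) = 0.026807·2076.99953·0.5953/(720·0.16376)
= 0.28112

Final: 0.28112


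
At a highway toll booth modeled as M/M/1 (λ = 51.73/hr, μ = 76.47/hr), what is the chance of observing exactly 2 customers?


ρ = 51.73/76.47 = 0.6765
P_n = (1−ρ)·ρ^n = (1 − 0.6765)·0.6765^2 = 0.3235·0.457618 = 0.148051

Final: 0.148051


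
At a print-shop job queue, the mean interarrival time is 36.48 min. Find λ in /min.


λ = 1/(interarrival time) in consistent units.
1 minute = 1 min, so λ = 1/36.48 = 0.02741 per minute

Final: 0.02741 /min


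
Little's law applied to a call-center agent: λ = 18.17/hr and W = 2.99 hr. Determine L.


L = λW = 18.17·2.99 = 54.3283

Final: 54.3283


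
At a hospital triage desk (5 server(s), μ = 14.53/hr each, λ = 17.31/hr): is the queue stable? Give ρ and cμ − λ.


Total capacity cμ = 5·14.53 = 72.65/hr
ρ = λ/(cμ) = 17.31/72.65 = 0.2383
Stable ⇔ ρ < 1: YES
Spare capacity = cμ − λ = 72.65 − 17.31 = 55.34/hr

Final: ρ = 0.2383; stable; margin = 55.34/hr


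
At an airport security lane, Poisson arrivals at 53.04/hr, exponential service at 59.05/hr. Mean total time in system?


W = 1/(μ−λ) = 1/(59.05 − 53.04) = 1/6.01 = 0.1664 hr

Final: 0.1664 hr


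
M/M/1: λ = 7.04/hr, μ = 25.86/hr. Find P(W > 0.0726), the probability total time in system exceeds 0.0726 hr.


W ~ Exponential(μ−λ) for M/M/1.
μ − λ = 25.86 − 7.04 = 18.8200
P(W > t) = e^{−(μ−λ)t} = e^{−1.3663} = 0.255041

Final: 0.255041


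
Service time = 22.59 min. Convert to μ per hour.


μ = 1/(service time) in consistent units.
1 hour = 60 min, so μ = 60/22.59 = 2.6560 per hour

Final: 2.6560 /hr


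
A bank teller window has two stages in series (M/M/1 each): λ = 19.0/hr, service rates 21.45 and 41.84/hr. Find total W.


Each node sees arrival rate λ = 19.0/hr (tandem ⇒ throughput preserved).
W₁ = 1/(μ₁−λ) = 1/(21.45−19.0) = 0.40816 hr
W₂ = 1/(μ₂−λ) = 1/(41.84−19.0) = 0.04378 hr
W_total = W₁ + W₂ = 0.40816 + 0.04378 = 0.45195 hr

Final: 0.45195 hr


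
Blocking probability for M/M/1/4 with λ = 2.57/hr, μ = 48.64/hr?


ρ = λ/μ = 2.57/48.64 = 0.05284
P_K = (1−ρ)ρ^K/(1−ρ^(K+1)) = (0.9472·0.000007794)/(1 − 0.0000004118)
= 0.000007382/1.000000 = 0.000007382

Final: 0.000007382


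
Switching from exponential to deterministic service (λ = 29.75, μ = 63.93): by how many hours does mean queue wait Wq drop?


ρ = 29.75/63.93 = 0.4654
Wq(M/M/1) = ρ/(μ−λ) = 0.4654/34.18 = 0.01361 hr
Wq(M/D/1) = ρ/(2(μ−λ)) = 0.006807 hr
Savings = 0.01361 − 0.006807 = 0.006807 hr

Final: 0.006807 hr


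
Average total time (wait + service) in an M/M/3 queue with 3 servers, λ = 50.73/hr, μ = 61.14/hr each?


a = 0.8297; ρ = 0.2766; P₀ = 0.433732
Lq = P₀·a^c·ρ/(c!(1−ρ)²) = 0.02182
Wq = Lq/λ = 0.02182/50.73 = 0.0004302 hr
W = Wq + 1/μ = 0.0004302 + 0.01636 = 0.01679 hr

Final: 0.01679 hr


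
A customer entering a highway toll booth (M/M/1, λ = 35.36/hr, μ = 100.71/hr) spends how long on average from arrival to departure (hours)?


W = 1/(μ−λ) = 1/(100.71 − 35.36) = 1/65.35 = 0.01530 hr

Final: 0.01530 hr


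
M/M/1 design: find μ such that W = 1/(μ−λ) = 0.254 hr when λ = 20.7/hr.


W = 1/(μ−λ) ⇒ μ − λ = 1/W = 1/0.254 = 3.9370
μ = λ + 1/W = 20.7 + 3.9370 = 24.6370 per hr

Final: 24.6370 /hr


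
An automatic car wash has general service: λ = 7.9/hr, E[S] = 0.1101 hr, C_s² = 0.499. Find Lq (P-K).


ρ = λ·E[S] = 7.9·0.1101 = 0.8698
Lq = ρ²(1+C_s²)/(2(1−ρ)) = 0.7565·(1+0.499)/(2·0.1302)
= 0.7565·1.4990/0.2604 = 4.35468

Final: 4.35468


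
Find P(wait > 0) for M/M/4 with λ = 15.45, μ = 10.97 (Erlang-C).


a = λ/μ = 1.4084; ρ = a/4 = 0.3521
P₀ = 0.242790 (from M/M/c formula)
C(c,a) = [a^c/(c!(1−ρ))]·P₀ = [3.93448/(24·0.6479)]·0.242790
= 0.25303·0.242790 = 0.061432

Final: 0.061432


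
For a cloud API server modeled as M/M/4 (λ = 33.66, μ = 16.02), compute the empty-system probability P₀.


a = λ/μ = 33.66/16.02 = 2.1011; ρ = a/c = 0.5253
Σ_{k=0}^{3} a^k/k! (terms k=0..3) = 1.00000 + 2.10112 + 2.20736 + 1.54598 = 6.85446
Tail: a^4/(4!(1−ρ)) = 19.48976/(24·0.4747) = 1.71064
P₀ = 1/(6.85446 + 1.71064) = 1/8.56510 = 0.116753

Final: 0.116753


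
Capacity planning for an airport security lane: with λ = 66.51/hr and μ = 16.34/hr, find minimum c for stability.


Stability requires cμ > λ ⇔ c > λ/μ.
λ/μ = 66.51/16.34 = 4.0704
Minimum integer c = ⌊4.0704⌋ + 1 = 5
Check: 5·16.34 = 81.70 > 66.51, while 4·16.34 = 65.36 ≤ 66.51

Final: 5 servers


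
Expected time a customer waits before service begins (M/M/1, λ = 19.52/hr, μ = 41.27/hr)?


ρ = 19.52/41.27 = 0.4730
Wq = ρ/(μ−λ) = 0.4730/(41.27 − 19.52) = 0.4730/21.75 = 0.02175 hr

Final: 0.02175 hr


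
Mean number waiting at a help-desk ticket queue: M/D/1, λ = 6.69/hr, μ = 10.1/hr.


ρ = 6.69/10.1 = 0.6624
M/D/1: Lq = ρ²/(2(1−ρ)) = 0.4387/(2·0.3376) = 0.64975

Final: 0.64975


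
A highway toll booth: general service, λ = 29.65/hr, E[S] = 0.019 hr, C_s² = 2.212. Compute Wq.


ρ = λ·E[S] = 29.65·0.019 = 0.5633
E[S²] = E[S]²(1+C_s²) = 0.019²·(1+2.212) = 0.001160
Wq = λ·E[S²]/(2(1−ρ)) = 29.65·0.001160/(2·0.4367) = 0.03937 hr

Final: 0.03937 hr


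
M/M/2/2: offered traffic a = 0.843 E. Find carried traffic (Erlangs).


B(2,0.843) = 0.161634 (Erlang-B)
Carried load = a(1 − B) = 0.843·(1 − 0.161634) = 0.843·0.838366 = 0.7067 E

Final: 0.7067 Erlangs


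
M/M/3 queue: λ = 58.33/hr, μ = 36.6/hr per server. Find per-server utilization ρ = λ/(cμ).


ρ = λ/(cμ) = 58.33/(3·36.6) = 58.33/109.80 = 0.5312

Final: 0.5312


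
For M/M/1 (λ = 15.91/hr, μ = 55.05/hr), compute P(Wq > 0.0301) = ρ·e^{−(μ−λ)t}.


ρ = 15.91/55.05 = 0.2890
P(Wq > t) = ρ·e^{−(μ−λ)t} = 0.2890·e^{−1.1781}
= 0.2890·0.307859 = 0.088974

Final: 0.088974


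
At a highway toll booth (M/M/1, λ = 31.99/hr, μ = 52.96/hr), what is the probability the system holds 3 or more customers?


ρ = 31.99/52.96 = 0.6040
P(N ≥ n) = ρ^n = 0.6040^3 = 0.220394

Final: 0.220394


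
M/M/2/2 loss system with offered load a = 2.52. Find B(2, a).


B(c,a) = (a^c/c!) / Σ_{k=0}^{c} a^k/k!
a^2/2! = 3.175200
Σ terms (k=0..2): 1.00000 + 2.52000 + 3.17520 = 6.695200
B = 3.175200/6.695200 = 0.474250

Final: 0.474250


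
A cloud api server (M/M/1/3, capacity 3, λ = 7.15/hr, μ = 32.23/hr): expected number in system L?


ρ = 7.15/32.23 = 0.2218
L = ρ[1 − (K+1)ρ^K + Kρ^(K+1)] / [(1−ρ)(1−ρ^(K+1))]
Numerator: 0.2218·(1 − 4·0.010918 + 3·0.002422) = 0.213767
Denominator: (0.7782)·(0.997578) = 0.776272
L = 0.213767/0.776272 = 0.2754

Final: 0.2754


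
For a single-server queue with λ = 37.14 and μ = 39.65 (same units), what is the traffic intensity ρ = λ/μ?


ρ = λ/μ = 37.14/39.65 = 0.9367

Final: 0.9367


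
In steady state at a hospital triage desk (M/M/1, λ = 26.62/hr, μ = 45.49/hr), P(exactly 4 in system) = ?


ρ = 26.62/45.49 = 0.5852
P_n = (1−ρ)·ρ^n = (1 − 0.5852)·0.5852^4 = 0.4148·0.117265 = 0.048643

Final: 0.048643


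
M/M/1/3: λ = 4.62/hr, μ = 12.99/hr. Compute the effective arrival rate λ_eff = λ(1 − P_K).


ρ = 0.3557; P_K = (1−ρ)ρ^3/(1−ρ^4) = 0.029459
λ_eff = λ(1 − P_K) = 4.62·(1 − 0.029459) = 4.62·0.970541 = 4.4839 /hr

Final: 4.4839 /hr


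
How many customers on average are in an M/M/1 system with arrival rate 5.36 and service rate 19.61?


ρ = λ/μ = 5.36/19.61 = 0.2733
L = ρ/(1−ρ) = 0.2733/(1 − 0.2733) = 0.2733/0.7267 = 0.3761

Final: 0.3761


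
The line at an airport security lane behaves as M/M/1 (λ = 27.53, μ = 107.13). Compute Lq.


ρ = 27.53/107.13 = 0.2570
Lq = ρ²/(1−ρ) = 0.06604/0.7430 = 0.08888

Final: 0.08888


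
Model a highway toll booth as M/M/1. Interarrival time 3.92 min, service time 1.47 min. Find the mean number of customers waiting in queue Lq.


λ = 60/3.92 = 15.3061 /hr
μ = 60/1.47 = 40.8163 /hr
ρ = λ/μ = 15.3061/40.8163 = 0.3750
Lq = ρ²/(1−ρ) = 0.1406/0.6250 = 0.2250

Final: 0.2250


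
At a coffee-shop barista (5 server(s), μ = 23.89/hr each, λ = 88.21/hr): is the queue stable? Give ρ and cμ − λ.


Total capacity cμ = 5·23.89 = 119.45/hr
ρ = λ/(cμ) = 88.21/119.45 = 0.7385
Stable ⇔ ρ < 1: YES
Spare capacity = cμ − λ = 119.45 − 88.21 = 31.24/hr

Final: ρ = 0.7385; stable; margin = 31.24/hr


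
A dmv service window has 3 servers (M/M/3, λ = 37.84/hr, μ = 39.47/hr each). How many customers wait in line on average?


a = λ/μ = 0.9587; ρ = a/3 = 0.3196
P₀ = 0.379638
Lq = P₀·a^c·ρ / (c!·(1−ρ)²) = 0.379638·0.88115·0.3196/(6·0.46299)
= 0.03848

Final: 0.03848


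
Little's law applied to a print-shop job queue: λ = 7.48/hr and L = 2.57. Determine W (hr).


W = L/λ = 2.57/7.48 = 0.3436 hr

Final: 0.3436 hr


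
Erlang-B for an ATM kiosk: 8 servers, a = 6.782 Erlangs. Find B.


B(c,a) = (a^c/c!) / Σ_{k=0}^{c} a^k/k!
a^8/8! = 111.004800
Σ terms (k=0..8): 1.00000 + 6.78200 + 22.99776 + 51.99027 + 88.14951 + 119.56599 + 135.14943 + 130.94049 + 111.00480 = 667.580260
B = 111.004800/667.580260 = 0.166279

Final: 0.166279


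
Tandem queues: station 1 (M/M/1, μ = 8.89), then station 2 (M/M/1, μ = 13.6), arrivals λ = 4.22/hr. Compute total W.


Each node sees arrival rate λ = 4.22/hr (tandem ⇒ throughput preserved).
W₁ = 1/(μ₁−λ) = 1/(8.89−4.22) = 0.21413 hr
W₂ = 1/(μ₂−λ) = 1/(13.6−4.22) = 0.10661 hr
W_total = W₁ + W₂ = 0.21413 + 0.10661 = 0.32074 hr

Final: 0.32074 hr


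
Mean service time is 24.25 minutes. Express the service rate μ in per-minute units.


μ = 1/(service time) in consistent units.
1 minute = 1 min, so μ = 1/24.25 = 0.04124 per minute

Final: 0.04124 /min


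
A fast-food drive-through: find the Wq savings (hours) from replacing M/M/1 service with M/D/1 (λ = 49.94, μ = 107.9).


ρ = 49.94/107.9 = 0.4628
Wq(M/M/1) = ρ/(μ−λ) = 0.4628/57.96 = 0.007985 hr
Wq(M/D/1) = ρ/(2(μ−λ)) = 0.003993 hr
Savings = 0.007985 − 0.003993 = 0.003993 hr

Final: 0.003993 hr


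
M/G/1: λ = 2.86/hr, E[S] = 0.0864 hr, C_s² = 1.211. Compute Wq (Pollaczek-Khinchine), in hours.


ρ = λ·E[S] = 2.86·0.0864 = 0.2471
E[S²] = E[S]²(1+C_s²) = 0.0864²·(1+1.211) = 0.016505
Wq = λ·E[S²]/(2(1−ρ)) = 2.86·0.016505/(2·0.7529) = 0.03135 hr

Final: 0.03135 hr


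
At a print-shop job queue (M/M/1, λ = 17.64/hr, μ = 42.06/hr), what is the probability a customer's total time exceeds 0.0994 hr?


W ~ Exponential(μ−λ) for M/M/1.
μ − λ = 42.06 − 17.64 = 24.4200
P(W > t) = e^{−(μ−λ)t} = e^{−2.4273} = 0.088271

Final: 0.088271


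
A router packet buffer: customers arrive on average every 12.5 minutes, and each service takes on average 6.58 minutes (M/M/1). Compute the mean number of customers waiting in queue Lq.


λ = 60/12.5 = 4.8000 /hr
μ = 60/6.58 = 9.1185 /hr
ρ = λ/μ = 4.8000/9.1185 = 0.5264
Lq = ρ²/(1−ρ) = 0.2771/0.4736 = 0.5851

Final: 0.5851


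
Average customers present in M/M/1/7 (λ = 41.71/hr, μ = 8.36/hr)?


ρ = 41.71/8.36 = 4.9892
L = ρ[1 − (K+1)ρ^K + Kρ^(K+1)] / [(1−ρ)(1−ρ^(K+1))]
Numerator: 4.9892·(1 − 8·76955.096453 + 7·383947.018309) = 10337640.677183
Denominator: (-3.9892)·(-383946.018309) = 1531650.683088
L = 10337640.677183/1531650.683088 = 6.7493

Final: 6.7493


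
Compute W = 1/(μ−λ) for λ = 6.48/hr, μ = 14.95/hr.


W = 1/(μ−λ) = 1/(14.95 − 6.48) = 1/8.47 = 0.1181 hr

Final: 0.1181 hr


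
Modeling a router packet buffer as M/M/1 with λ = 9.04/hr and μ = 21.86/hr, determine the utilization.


ρ = λ/μ = 9.04/21.86 = 0.4135

Final: 0.4135


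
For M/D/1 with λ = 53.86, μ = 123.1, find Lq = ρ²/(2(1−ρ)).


ρ = 53.86/123.1 = 0.4375
M/D/1: Lq = ρ²/(2(1−ρ)) = 0.1914/(2·0.5625) = 0.17017

Final: 0.17017


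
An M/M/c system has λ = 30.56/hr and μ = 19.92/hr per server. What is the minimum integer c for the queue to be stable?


Stability requires cμ > λ ⇔ c > λ/μ.
λ/μ = 30.56/19.92 = 1.5341
Minimum integer c = ⌊1.5341⌋ + 1 = 2
Check: 2·19.92 = 39.84 > 30.56, while 1·19.92 = 19.92 ≤ 30.56

Final: 2 servers


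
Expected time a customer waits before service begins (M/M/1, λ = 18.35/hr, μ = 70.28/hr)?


ρ = 18.35/70.28 = 0.2611
Wq = ρ/(μ−λ) = 0.2611/(70.28 − 18.35) = 0.2611/51.93 = 0.005028 hr

Final: 0.005028 hr


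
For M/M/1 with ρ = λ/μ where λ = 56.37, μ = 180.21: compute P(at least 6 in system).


ρ = 56.37/180.21 = 0.3128
P(N ≥ n) = ρ^n = 0.3128^6 = 0.0009367

Final: 0.0009367


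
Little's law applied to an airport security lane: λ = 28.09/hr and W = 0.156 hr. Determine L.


L = λW = 28.09·0.156 = 4.3820

Final: 4.3820


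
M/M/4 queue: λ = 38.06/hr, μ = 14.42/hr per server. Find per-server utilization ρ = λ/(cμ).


ρ = λ/(cμ) = 38.06/(4·14.42) = 38.06/57.68 = 0.6598

Final: 0.6598


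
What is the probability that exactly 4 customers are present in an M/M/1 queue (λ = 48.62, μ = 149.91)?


ρ = 48.62/149.91 = 0.3243
P_n = (1−ρ)·ρ^n = (1 − 0.3243)·0.3243^4 = 0.6757·0.011065 = 0.007476

Final: 0.007476


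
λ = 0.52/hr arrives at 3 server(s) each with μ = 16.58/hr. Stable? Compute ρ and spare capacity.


Total capacity cμ = 3·16.58 = 49.74/hr
ρ = λ/(cμ) = 0.52/49.74 = 0.01045
Stable ⇔ ρ < 1: YES
Spare capacity = cμ − λ = 49.74 − 0.52 = 49.22/hr

Final: ρ = 0.01045; stable; margin = 49.22/hr


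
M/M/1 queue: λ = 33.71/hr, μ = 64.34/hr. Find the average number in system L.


ρ = λ/μ = 33.71/64.34 = 0.5239
L = ρ/(1−ρ) = 0.5239/(1 − 0.5239) = 0.5239/0.4761 = 1.1006

Final: 1.1006


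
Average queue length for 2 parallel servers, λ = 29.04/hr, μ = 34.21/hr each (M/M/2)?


a = λ/μ = 0.8489; ρ = a/2 = 0.4244
P₀ = 0.404063
Lq = P₀·a^c·ρ / (c!·(1−ρ)²) = 0.404063·0.72059·0.4244/(2·0.33127)
= 0.18652

Final: 0.18652
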